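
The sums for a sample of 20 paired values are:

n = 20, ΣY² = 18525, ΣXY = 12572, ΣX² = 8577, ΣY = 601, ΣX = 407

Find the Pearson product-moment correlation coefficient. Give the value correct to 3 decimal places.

r = (nΣXY − ΣXΣY) / √[(nΣX² − (ΣX)²)(nΣY² − (ΣY)²)]
Numerator: 20×12572 − 407×601 = 6833
Denominator: √[(171540 − 165649)(370500 − 361201)] = √[5891 × 9299] = 7401.3789
r = 6833 / 7401.3789 ≈ 0.923

0.923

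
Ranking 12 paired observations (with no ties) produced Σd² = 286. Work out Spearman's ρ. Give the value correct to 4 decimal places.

ρ = 1 − 6Σd² / [n(n²−1)] = 1 − 6×286 / (12×143)
  = 1 − 1716/1716 = 1 − 1.00000 ≈ 0.0000

0.0000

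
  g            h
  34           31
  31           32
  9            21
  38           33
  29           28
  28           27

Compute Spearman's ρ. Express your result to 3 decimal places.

0.943

Rank g: 5, 4, 1, 6, 3, 2
Rank h: 4, 5, 1, 6, 3, 2
d = rank(g) − rank(h): 1, -1, 0, 0, 0, 0; Σd² = 2
ρ = 1 − 6Σd² / [n(n²−1)] = 1 − 6×2 / (6×35) = 1 − 12/210 ≈ 0.943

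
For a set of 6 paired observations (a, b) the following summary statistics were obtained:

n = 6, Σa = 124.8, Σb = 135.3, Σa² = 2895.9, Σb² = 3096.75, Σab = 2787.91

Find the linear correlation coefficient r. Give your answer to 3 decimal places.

-0.225

r = (nΣab − ΣaΣb) / √[(nΣa² − (Σa)²)(nΣb² − (Σb)²)]
Numerator: 6×2787.91 − 124.8×135.3 = -157.98
Denominator: √[(17375.4 − 15575.04)(18580.5 − 18306.09)] = √[1800.36 × 274.41] = 702.8775
r = -157.98 / 702.8775 ≈ -0.225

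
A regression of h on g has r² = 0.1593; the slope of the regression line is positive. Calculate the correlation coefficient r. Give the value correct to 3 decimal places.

|r| = √0.1593 = 0.399
The association is positive, so r = 0.399.

0.399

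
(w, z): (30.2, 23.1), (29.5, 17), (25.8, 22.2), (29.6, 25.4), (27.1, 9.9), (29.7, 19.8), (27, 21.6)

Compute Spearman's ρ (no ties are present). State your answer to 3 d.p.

Rank w: 7, 4, 1, 5, 3, 6, 2
Rank z: 6, 2, 5, 7, 1, 3, 4
d = rank(w) − rank(z): 1, 2, -4, -2, 2, 3, -2; Σd² = 42
ρ = 1 − 6Σd² / [n(n²−1)] = 1 − 6×42 / (7×48) = 1 − 252/336 ≈ 0.250

0.250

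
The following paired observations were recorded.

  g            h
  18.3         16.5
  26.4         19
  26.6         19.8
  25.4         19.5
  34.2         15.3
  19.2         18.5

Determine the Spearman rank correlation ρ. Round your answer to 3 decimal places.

Rank g: 1, 4, 5, 3, 6, 2
Rank h: 2, 4, 6, 5, 1, 3
d = rank(g) − rank(h): -1, 0, -1, -2, 5, -1; Σd² = 32
ρ = 1 − 6Σd² / [n(n²−1)] = 1 − 6×32 / (6×35) = 1 − 192/210 ≈ 0.086

0.086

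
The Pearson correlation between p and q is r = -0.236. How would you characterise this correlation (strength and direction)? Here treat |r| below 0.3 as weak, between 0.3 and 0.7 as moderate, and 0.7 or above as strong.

r = -0.236 < 0 so the relationship is negative.
|r| = 0.236, which falls in the weak range.

weak negative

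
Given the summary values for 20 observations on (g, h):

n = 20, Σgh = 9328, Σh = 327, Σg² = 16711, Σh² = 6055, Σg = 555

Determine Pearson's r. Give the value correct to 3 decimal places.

r = (nΣgh − ΣgΣh) / √[(nΣg² − (Σg)²)(nΣh² − (Σh)²)]
Numerator: 20×9328 − 555×327 = 5075
Denominator: √[(334220 − 308025)(121100 − 106929)] = √[26195 × 14171] = 19266.7938
r = 5075 / 19266.7938 ≈ 0.263

0.263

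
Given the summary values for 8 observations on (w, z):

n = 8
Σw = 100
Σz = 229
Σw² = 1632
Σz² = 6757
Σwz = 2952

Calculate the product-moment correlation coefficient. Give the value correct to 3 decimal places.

0.322

r = (nΣwz − ΣwΣz) / √[(nΣw² − (Σw)²)(nΣz² − (Σz)²)]
Numerator: 8×2952 − 100×229 = 716
Denominator: √[(13056 − 10000)(54056 − 52441)] = √[3056 × 1615] = 2221.5850
r = 716 / 2221.5850 ≈ 0.322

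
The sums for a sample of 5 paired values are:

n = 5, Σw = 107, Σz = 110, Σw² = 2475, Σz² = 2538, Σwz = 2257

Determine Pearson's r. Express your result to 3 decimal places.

r = (nΣwz − ΣwΣz) / √[(nΣw² − (Σw)²)(nΣz² − (Σz)²)]
Numerator: 5×2257 − 107×110 = -485
Denominator: √[(12375 − 11449)(12690 − 12100)] = √[926 × 590] = 739.1482
r = -485 / 739.1482 ≈ -0.656

-0.656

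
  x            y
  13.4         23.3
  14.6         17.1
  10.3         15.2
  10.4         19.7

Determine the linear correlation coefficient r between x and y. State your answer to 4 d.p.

0.2873

n = 4, Σx = 48.7, Σy = 75.3, Σx² = 606.97, Σy² = 1454.43, Σxy = 923.32
nΣxy − ΣxΣy = 3693.28 − 3667.11 = 26.17
nΣx² − (Σx)² = 2427.88 − 2371.69 = 56.19; nΣy² − (Σy)² = 5817.72 − 5670.09 = 147.63
r = 26.17 / √(56.19 × 147.63) = 26.17 / 91.0787 ≈ 0.2873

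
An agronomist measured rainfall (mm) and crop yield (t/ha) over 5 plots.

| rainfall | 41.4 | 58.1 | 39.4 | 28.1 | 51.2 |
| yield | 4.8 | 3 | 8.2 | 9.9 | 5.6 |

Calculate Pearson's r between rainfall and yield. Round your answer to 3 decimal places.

-0.898

n = 5, Σx = 218.2, Σy = 31.5, Σx² = 10052.98, Σy² = 228.65, Σxy = 1261.01
nΣxy − ΣxΣy = 6305.05 − 6873.3 = -568.25
nΣx² − (Σx)² = 50264.9 − 47611.24 = 2653.66; nΣy² − (Σy)² = 1143.25 − 992.25 = 151
r = -568.25 / √(2653.66 × 151) = -568.25 / 633.0108 ≈ -0.898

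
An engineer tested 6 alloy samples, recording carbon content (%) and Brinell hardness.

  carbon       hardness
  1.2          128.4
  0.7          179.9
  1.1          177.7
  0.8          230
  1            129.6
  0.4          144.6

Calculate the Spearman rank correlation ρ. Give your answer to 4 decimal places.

Rank carbon: 6, 2, 5, 3, 4, 1
Rank hardness: 1, 5, 4, 6, 2, 3
d = rank(carbon) − rank(hardness): 5, -3, 1, -3, 2, -2; Σd² = 52
ρ = 1 − 6Σd² / [n(n²−1)] = 1 − 6×52 / (6×35) = 1 − 312/210 ≈ -0.4857

-0.4857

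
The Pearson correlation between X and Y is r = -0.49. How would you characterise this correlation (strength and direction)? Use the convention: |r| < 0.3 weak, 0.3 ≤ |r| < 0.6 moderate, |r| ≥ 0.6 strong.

r = -0.49 < 0 so the relationship is negative.
|r| = 0.49, which falls in the moderate range.

moderate negative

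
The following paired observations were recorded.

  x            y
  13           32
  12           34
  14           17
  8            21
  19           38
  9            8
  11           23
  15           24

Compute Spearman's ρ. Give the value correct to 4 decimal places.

Rank x: 5, 4, 6, 1, 8, 2, 3, 7
Rank y: 6, 7, 2, 3, 8, 1, 4, 5
d = rank(x) − rank(y): -1, -3, 4, -2, 0, 1, -1, 2; Σd² = 36
ρ = 1 − 6Σd² / [n(n²−1)] = 1 − 6×36 / (8×63) = 1 − 216/504 ≈ 0.5714

0.5714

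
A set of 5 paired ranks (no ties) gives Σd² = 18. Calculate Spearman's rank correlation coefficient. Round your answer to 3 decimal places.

ρ = 1 − 6Σd² / [n(n²−1)] = 1 − 6×18 / (5×24)
  = 1 − 108/120 = 1 − 0.9000 ≈ 0.100

0.100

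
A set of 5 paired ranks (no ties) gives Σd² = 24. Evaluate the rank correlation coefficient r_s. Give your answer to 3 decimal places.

-0.200

ρ = 1 − 6Σd² / [n(n²−1)] = 1 − 6×24 / (5×24)
  = 1 − 144/120 = 1 − 1.2000 ≈ -0.200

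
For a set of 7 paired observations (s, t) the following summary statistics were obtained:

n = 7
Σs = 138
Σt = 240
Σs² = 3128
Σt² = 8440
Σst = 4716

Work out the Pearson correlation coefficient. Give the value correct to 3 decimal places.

r = (nΣst − ΣsΣt) / √[(nΣs² − (Σs)²)(nΣt² − (Σt)²)]
Numerator: 7×4716 − 138×240 = -108
Denominator: √[(21896 − 19044)(59080 − 57600)] = √[2852 × 1480] = 2054.4975
r = -108 / 2054.4975 ≈ -0.053

-0.053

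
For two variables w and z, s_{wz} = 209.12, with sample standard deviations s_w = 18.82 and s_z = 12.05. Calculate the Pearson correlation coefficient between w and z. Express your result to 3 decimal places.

r = Cov(w,z) / (s_w · s_z) = 209.12 / (18.82 × 12.05)
  = 209.12 / 226.7810 ≈ 0.922

0.922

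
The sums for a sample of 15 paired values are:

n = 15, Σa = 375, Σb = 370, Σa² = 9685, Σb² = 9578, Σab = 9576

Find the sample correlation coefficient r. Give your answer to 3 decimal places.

r = (nΣab − ΣaΣb) / √[(nΣa² − (Σa)²)(nΣb² − (Σb)²)]
Numerator: 15×9576 − 375×370 = 4890
Denominator: √[(145275 − 140625)(143670 − 136900)] = √[4650 × 6770] = 5610.7486
r = 4890 / 5610.7486 ≈ 0.872

0.872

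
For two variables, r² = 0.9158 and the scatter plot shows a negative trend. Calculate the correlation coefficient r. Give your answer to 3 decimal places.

-0.957

|r| = √0.9158 = 0.957
The association is negative, so r = −0.957.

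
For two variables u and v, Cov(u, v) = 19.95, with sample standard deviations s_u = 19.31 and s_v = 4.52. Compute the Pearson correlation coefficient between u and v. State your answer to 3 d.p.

r = Cov(u,v) / (s_u · s_v) = 19.95 / (19.31 × 4.52)
  = 19.95 / 87.2812 ≈ 0.229

0.229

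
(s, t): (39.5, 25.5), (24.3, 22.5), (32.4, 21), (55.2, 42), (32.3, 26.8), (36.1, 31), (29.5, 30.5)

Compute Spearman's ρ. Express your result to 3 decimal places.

0.464

Rank s: 6, 1, 4, 7, 3, 5, 2
Rank t: 3, 2, 1, 7, 4, 6, 5
d = rank(s) − rank(t): 3, -1, 3, 0, -1, -1, -3; Σd² = 30
ρ = 1 − 6Σd² / [n(n²−1)] = 1 − 6×30 / (7×48) = 1 − 180/336 ≈ 0.464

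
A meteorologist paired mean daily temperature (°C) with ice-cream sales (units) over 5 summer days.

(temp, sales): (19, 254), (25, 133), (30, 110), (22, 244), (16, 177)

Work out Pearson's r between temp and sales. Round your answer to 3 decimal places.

-0.653

n = 5, Σx = 112, Σy = 918, Σx² = 2626, Σy² = 185170, Σxy = 19651
nΣxy − ΣxΣy = 98255 − 102816 = -4561
nΣx² − (Σx)² = 13130 − 12544 = 586; nΣy² − (Σy)² = 925850 − 842724 = 83126
r = -4561 / √(586 × 83126) = -4561 / 6979.3865 ≈ -0.653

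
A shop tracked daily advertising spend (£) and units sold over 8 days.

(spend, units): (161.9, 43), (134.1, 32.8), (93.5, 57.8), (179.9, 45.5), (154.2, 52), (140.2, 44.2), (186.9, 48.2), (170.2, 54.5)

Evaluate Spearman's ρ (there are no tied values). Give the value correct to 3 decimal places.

Rank spend: 5, 2, 1, 7, 4, 3, 8, 6
Rank units: 2, 1, 8, 4, 6, 3, 5, 7
d = rank(spend) − rank(units): 3, 1, -7, 3, -2, 0, 3, -1; Σd² = 82
ρ = 1 − 6Σd² / [n(n²−1)] = 1 − 6×82 / (8×63) = 1 − 492/504 ≈ 0.024

0.024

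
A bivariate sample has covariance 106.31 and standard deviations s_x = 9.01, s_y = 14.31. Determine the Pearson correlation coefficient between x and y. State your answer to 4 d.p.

r = Cov(x,y) / (s_x · s_y) = 106.31 / (9.01 × 14.31)
  = 106.31 / 128.9331 ≈ 0.8245

0.8245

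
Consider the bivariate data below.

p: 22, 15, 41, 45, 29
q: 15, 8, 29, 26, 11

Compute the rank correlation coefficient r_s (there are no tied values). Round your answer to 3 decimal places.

Rank p: 2, 1, 4, 5, 3
Rank q: 3, 1, 5, 4, 2
d = rank(p) − rank(q): -1, 0, -1, 1, 1; Σd² = 4
ρ = 1 − 6Σd² / [n(n²−1)] = 1 − 6×4 / (5×24) = 1 − 24/120 ≈ 0.800

0.800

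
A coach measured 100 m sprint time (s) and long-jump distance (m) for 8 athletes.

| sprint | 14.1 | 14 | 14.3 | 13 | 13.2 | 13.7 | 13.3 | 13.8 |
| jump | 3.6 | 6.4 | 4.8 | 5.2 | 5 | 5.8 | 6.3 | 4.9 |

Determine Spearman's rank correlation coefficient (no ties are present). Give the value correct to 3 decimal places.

-0.429

Rank sprint: 7, 6, 8, 1, 2, 4, 3, 5
Rank jump: 1, 8, 2, 5, 4, 6, 7, 3
d = rank(sprint) − rank(jump): 6, -2, 6, -4, -2, -2, -4, 2; Σd² = 120
ρ = 1 − 6Σd² / [n(n²−1)] = 1 − 6×120 / (8×63) = 1 − 720/504 ≈ -0.429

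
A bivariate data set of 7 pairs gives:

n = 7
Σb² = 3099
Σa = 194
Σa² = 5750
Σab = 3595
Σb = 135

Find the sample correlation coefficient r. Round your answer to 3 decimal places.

-0.340

r = (nΣab − ΣaΣb) / √[(nΣa² − (Σa)²)(nΣb² − (Σb)²)]
Numerator: 7×3595 − 194×135 = -1025
Denominator: √[(40250 − 37636)(21693 − 18225)] = √[2614 × 3468] = 3010.8723
r = -1025 / 3010.8723 ≈ -0.340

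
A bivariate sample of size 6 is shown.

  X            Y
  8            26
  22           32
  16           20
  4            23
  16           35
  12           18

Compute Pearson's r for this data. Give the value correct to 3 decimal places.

0.455

n = 6, ΣX = 78, ΣY = 154, ΣX² = 1220, ΣY² = 4178, ΣXY = 2100
nΣXY − ΣXΣY = 12600 − 12012 = 588
nΣX² − (ΣX)² = 7320 − 6084 = 1236; nΣY² − (ΣY)² = 25068 − 23716 = 1352
r = 588 / √(1236 × 1352) = 588 / 1292.6995 ≈ 0.455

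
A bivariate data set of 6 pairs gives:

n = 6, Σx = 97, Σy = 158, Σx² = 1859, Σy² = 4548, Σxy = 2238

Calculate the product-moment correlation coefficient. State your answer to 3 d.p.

-0.942

r = (nΣxy − ΣxΣy) / √[(nΣx² − (Σx)²)(nΣy² − (Σy)²)]
Numerator: 6×2238 − 97×158 = -1898
Denominator: √[(11154 − 9409)(27288 − 24964)] = √[1745 × 2324] = 2013.7974
r = -1898 / 2013.7974 ≈ -0.942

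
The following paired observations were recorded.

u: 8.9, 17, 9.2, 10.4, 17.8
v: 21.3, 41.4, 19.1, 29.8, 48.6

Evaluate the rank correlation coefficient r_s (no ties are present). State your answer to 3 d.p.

0.900

Rank u: 1, 4, 2, 3, 5
Rank v: 2, 4, 1, 3, 5
d = rank(u) − rank(v): -1, 0, 1, 0, 0; Σd² = 2
ρ = 1 − 6Σd² / [n(n²−1)] = 1 − 6×2 / (5×24) = 1 − 12/120 ≈ 0.900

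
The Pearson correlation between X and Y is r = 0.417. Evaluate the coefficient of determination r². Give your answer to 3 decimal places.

0.174

r² = (0.417)² = 0.174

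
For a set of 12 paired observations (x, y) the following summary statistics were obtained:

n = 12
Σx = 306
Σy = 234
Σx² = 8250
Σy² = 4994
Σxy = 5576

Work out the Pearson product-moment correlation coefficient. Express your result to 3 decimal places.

-0.891

r = (nΣxy − ΣxΣy) / √[(nΣx² − (Σx)²)(nΣy² − (Σy)²)]
Numerator: 12×5576 − 306×234 = -4692
Denominator: √[(99000 − 93636)(59928 − 54756)] = √[5364 × 5172] = 5267.1252
r = -4692 / 5267.1252 ≈ -0.891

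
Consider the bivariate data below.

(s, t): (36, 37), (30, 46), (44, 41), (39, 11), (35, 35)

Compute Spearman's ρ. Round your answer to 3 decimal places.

Rank s: 3, 1, 5, 4, 2
Rank t: 3, 5, 4, 1, 2
d = rank(s) − rank(t): 0, -4, 1, 3, 0; Σd² = 26
ρ = 1 − 6Σd² / [n(n²−1)] = 1 − 6×26 / (5×24) = 1 − 156/120 ≈ -0.300

-0.300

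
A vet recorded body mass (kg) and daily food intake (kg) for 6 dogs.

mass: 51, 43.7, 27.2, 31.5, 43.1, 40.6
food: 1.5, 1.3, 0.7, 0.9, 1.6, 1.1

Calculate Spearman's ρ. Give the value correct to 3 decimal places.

Rank mass: 6, 5, 1, 2, 4, 3
Rank food: 5, 4, 1, 2, 6, 3
d = rank(mass) − rank(food): 1, 1, 0, 0, -2, 0; Σd² = 6
ρ = 1 − 6Σd² / [n(n²−1)] = 1 − 6×6 / (6×35) = 1 − 36/210 ≈ 0.829

0.829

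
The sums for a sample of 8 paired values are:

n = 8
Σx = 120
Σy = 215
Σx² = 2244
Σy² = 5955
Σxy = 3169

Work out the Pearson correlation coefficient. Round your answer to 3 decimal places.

r = (nΣxy − ΣxΣy) / √[(nΣx² − (Σx)²)(nΣy² − (Σy)²)]
Numerator: 8×3169 − 120×215 = -448
Denominator: √[(17952 − 14400)(47640 − 46225)] = √[3552 × 1415] = 2241.8921
r = -448 / 2241.8921 ≈ -0.200

-0.200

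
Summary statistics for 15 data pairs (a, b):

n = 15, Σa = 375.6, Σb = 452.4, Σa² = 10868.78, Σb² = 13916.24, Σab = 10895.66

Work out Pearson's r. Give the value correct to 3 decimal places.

-0.686

r = (nΣab − ΣaΣb) / √[(nΣa² − (Σa)²)(nΣb² − (Σb)²)]
Numerator: 15×10895.66 − 375.6×452.4 = -6486.54
Denominator: √[(163031.7 − 141075.36)(208743.6 − 204665.76)] = √[21956.34 × 4077.84] = 9462.2641
r = -6486.54 / 9462.2641 ≈ -0.686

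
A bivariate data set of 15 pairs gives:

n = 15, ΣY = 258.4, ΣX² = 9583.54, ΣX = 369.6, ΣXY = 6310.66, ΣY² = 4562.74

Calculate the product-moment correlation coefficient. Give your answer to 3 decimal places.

r = (nΣXY − ΣXΣY) / √[(nΣX² − (ΣX)²)(nΣY² − (ΣY)²)]
Numerator: 15×6310.66 − 369.6×258.4 = -844.74
Denominator: √[(143753.1 − 136604.16)(68441.1 − 66770.56)] = √[7148.94 × 1670.54] = 3455.8053
r = -844.74 / 3455.8053 ≈ -0.244

-0.244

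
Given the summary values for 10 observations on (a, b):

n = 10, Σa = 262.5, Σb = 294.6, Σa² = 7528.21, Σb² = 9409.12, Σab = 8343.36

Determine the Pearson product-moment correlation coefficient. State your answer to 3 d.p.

r = (nΣab − ΣaΣb) / √[(nΣa² − (Σa)²)(nΣb² − (Σb)²)]
Numerator: 10×8343.36 − 262.5×294.6 = 6101.1
Denominator: √[(75282.1 − 68906.25)(94091.2 − 86789.16)] = √[6375.85 × 7302.04] = 6823.2479
r = 6101.1 / 6823.2479 ≈ 0.894

0.894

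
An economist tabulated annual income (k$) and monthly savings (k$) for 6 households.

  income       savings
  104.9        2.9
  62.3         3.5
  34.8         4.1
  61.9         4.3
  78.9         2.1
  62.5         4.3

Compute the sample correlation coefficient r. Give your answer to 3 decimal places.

-0.646

n = 6, Σx = 405.3, Σy = 21.2, Σx² = 30059.41, Σy² = 78.86, Σxy = 1365.55
nΣxy − ΣxΣy = 8193.3 − 8592.36 = -399.06
nΣx² − (Σx)² = 180356.46 − 164268.09 = 16088.37; nΣy² − (Σy)² = 473.16 − 449.44 = 23.72
r = -399.06 / √(16088.37 × 23.72) = -399.06 / 617.7509 ≈ -0.646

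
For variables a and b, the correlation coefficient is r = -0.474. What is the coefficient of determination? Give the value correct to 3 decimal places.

r² = (-0.474)² = 0.225

0.225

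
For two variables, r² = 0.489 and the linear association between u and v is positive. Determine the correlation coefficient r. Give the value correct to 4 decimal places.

|r| = √0.489 = 0.6993
The association is positive, so r = 0.6993.

0.6993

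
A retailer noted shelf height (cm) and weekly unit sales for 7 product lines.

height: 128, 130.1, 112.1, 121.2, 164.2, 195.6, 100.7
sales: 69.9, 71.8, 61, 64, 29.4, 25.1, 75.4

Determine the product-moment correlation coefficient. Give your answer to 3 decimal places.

-0.912

n = 7, Σx = 951.9, Σy = 396.6, Σx² = 135927.35, Σy² = 25037.78, Σxy = 50213.1
nΣxy − ΣxΣy = 351491.7 − 377523.54 = -26031.84
nΣx² − (Σx)² = 951491.45 − 906113.61 = 45377.84; nΣy² − (Σy)² = 175264.46 − 157291.56 = 17972.9
r = -26031.84 / √(45377.84 × 17972.9) = -26031.84 / 28558.2104 ≈ -0.912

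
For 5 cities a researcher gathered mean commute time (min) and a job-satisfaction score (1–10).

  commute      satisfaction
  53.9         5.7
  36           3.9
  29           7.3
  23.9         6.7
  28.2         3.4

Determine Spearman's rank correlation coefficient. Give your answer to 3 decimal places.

Rank commute: 5, 4, 3, 1, 2
Rank satisfaction: 3, 2, 5, 4, 1
d = rank(commute) − rank(satisfaction): 2, 2, -2, -3, 1; Σd² = 22
ρ = 1 − 6Σd² / [n(n²−1)] = 1 − 6×22 / (5×24) = 1 − 132/120 ≈ -0.100

-0.100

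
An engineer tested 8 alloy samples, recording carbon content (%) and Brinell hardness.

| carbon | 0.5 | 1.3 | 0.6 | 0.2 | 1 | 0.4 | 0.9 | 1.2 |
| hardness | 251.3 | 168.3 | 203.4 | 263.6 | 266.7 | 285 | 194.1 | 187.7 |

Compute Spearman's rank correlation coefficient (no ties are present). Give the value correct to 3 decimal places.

Rank carbon: 3, 8, 4, 1, 6, 2, 5, 7
Rank hardness: 5, 1, 4, 6, 7, 8, 3, 2
d = rank(carbon) − rank(hardness): -2, 7, 0, -5, -1, -6, 2, 5; Σd² = 144
ρ = 1 − 6Σd² / [n(n²−1)] = 1 − 6×144 / (8×63) = 1 − 864/504 ≈ -0.714

-0.714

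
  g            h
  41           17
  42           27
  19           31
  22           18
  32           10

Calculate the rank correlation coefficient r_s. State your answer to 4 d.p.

-0.3000

Rank g: 4, 5, 1, 2, 3
Rank h: 2, 4, 5, 3, 1
d = rank(g) − rank(h): 2, 1, -4, -1, 2; Σd² = 26
ρ = 1 − 6Σd² / [n(n²−1)] = 1 − 6×26 / (5×24) = 1 − 156/120 ≈ -0.3000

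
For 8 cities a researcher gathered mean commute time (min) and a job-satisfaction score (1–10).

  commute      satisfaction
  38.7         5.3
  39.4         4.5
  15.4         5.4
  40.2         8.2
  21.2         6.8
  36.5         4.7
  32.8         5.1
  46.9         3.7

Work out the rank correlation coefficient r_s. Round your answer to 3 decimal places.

Rank commute: 5, 6, 1, 7, 2, 4, 3, 8
Rank satisfaction: 5, 2, 6, 8, 7, 3, 4, 1
d = rank(commute) − rank(satisfaction): 0, 4, -5, -1, -5, 1, -1, 7; Σd² = 118
ρ = 1 − 6Σd² / [n(n²−1)] = 1 − 6×118 / (8×63) = 1 − 708/504 ≈ -0.405

-0.405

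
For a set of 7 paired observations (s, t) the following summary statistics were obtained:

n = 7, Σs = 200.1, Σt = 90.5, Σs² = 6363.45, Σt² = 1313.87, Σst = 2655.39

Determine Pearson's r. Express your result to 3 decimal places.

0.225

r = (nΣst − ΣsΣt) / √[(nΣs² − (Σs)²)(nΣt² − (Σt)²)]
Numerator: 7×2655.39 − 200.1×90.5 = 478.68
Denominator: √[(44544.15 − 40040.01)(9197.09 − 8190.25)] = √[4504.14 × 1006.84] = 2129.5418
r = 478.68 / 2129.5418 ≈ 0.225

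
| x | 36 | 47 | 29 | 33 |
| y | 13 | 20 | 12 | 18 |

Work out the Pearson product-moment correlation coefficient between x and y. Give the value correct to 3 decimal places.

0.741

n = 4, Σx = 145, Σy = 63, Σx² = 5435, Σy² = 1037, Σxy = 2350
nΣxy − ΣxΣy = 9400 − 9135 = 265
nΣx² − (Σx)² = 21740 − 21025 = 715; nΣy² − (Σy)² = 4148 − 3969 = 179
r = 265 / √(715 × 179) = 265 / 357.7499 ≈ 0.741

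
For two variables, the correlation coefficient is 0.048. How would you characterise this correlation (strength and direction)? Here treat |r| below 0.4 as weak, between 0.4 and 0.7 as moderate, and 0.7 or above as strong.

weak positive

r = 0.048 > 0 so the relationship is positive.
|r| = 0.048, which falls in the weak range.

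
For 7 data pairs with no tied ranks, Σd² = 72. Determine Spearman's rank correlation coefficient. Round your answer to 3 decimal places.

ρ = 1 − 6Σd² / [n(n²−1)] = 1 − 6×72 / (7×48)
  = 1 − 432/336 = 1 − 1.2857 ≈ -0.286

-0.286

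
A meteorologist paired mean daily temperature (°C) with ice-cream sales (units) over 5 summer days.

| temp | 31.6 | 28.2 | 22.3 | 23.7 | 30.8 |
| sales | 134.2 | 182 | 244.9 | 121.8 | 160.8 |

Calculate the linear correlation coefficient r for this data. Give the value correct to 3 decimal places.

-0.465

n = 5, Σx = 136.6, Σy = 843.7, Σx² = 3801.42, Σy² = 151801.53, Σxy = 22673.69
nΣxy − ΣxΣy = 113368.45 − 115249.42 = -1880.97
nΣx² − (Σx)² = 19007.1 − 18659.56 = 347.54; nΣy² − (Σy)² = 759007.65 − 711829.69 = 47177.96
r = -1880.97 / √(347.54 × 47177.96) = -1880.97 / 4049.2256 ≈ -0.465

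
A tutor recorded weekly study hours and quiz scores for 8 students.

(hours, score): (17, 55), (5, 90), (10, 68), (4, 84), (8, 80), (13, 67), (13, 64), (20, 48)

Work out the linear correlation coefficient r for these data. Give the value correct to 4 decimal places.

-0.9760

n = 8, Σx = 90, Σy = 556, Σx² = 1232, Σy² = 40094, Σxy = 5704
nΣxy − ΣxΣy = 45632 − 50040 = -4408
nΣx² − (Σx)² = 9856 − 8100 = 1756; nΣy² − (Σy)² = 320752 − 309136 = 11616
r = -4408 / √(1756 × 11616) = -4408 / 4516.3809 ≈ -0.9760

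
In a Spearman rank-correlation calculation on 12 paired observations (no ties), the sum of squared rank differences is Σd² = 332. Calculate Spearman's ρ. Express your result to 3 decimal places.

ρ = 1 − 6Σd² / [n(n²−1)] = 1 − 6×332 / (12×143)
  = 1 − 1992/1716 = 1 − 1.1608 ≈ -0.161

-0.161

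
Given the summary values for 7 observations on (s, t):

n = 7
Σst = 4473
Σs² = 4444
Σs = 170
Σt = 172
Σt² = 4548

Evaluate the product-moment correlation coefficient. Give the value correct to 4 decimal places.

0.9287

r = (nΣst − ΣsΣt) / √[(nΣs² − (Σs)²)(nΣt² − (Σt)²)]
Numerator: 7×4473 − 170×172 = 2071
Denominator: √[(31108 − 28900)(31836 − 29584)] = √[2208 × 2252] = 2229.8915
r = 2071 / 2229.8915 ≈ 0.9287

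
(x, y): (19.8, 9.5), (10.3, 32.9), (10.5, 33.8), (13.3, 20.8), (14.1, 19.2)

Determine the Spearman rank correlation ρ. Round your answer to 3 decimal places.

Rank x: 5, 1, 2, 3, 4
Rank y: 1, 4, 5, 3, 2
d = rank(x) − rank(y): 4, -3, -3, 0, 2; Σd² = 38
ρ = 1 − 6Σd² / [n(n²−1)] = 1 − 6×38 / (5×24) = 1 − 228/120 ≈ -0.900

-0.900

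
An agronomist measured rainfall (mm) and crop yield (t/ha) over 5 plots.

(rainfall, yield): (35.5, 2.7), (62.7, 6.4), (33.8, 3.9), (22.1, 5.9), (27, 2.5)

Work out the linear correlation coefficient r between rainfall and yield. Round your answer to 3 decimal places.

n = 5, Σx = 181.1, Σy = 21.4, Σx² = 7551.39, Σy² = 104.52, Σxy = 826.84
nΣxy − ΣxΣy = 4134.2 − 3875.54 = 258.66
nΣx² − (Σx)² = 37756.95 − 32797.21 = 4959.74; nΣy² − (Σy)² = 522.6 − 457.96 = 64.64
r = 258.66 / √(4959.74 × 64.64) = 258.66 / 566.2134 ≈ 0.457

0.457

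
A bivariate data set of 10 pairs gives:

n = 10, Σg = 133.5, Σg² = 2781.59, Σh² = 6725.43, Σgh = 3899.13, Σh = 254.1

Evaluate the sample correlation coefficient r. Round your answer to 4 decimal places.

r = (nΣgh − ΣgΣh) / √[(nΣg² − (Σg)²)(nΣh² − (Σh)²)]
Numerator: 10×3899.13 − 133.5×254.1 = 5068.95
Denominator: √[(27815.9 − 17822.25)(67254.3 − 64566.81)] = √[9993.65 × 2687.49] = 5182.4545
r = 5068.95 / 5182.4545 ≈ 0.9781

0.9781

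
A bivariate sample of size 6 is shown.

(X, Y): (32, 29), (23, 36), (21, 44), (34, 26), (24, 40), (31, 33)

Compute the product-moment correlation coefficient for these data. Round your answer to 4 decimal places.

n = 6, ΣX = 165, ΣY = 208, ΣX² = 4687, ΣY² = 7438, ΣXY = 5547
nΣXY − ΣXΣY = 33282 − 34320 = -1038
nΣX² − (ΣX)² = 28122 − 27225 = 897; nΣY² − (ΣY)² = 44628 − 43264 = 1364
r = -1038 / √(897 × 1364) = -1038 / 1106.1230 ≈ -0.9384

-0.9384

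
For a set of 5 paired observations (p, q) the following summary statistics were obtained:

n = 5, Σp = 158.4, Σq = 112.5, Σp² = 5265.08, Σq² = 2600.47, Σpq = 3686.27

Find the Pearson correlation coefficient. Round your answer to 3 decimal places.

0.935

r = (nΣpq − ΣpΣq) / √[(nΣp² − (Σp)²)(nΣq² − (Σq)²)]
Numerator: 5×3686.27 − 158.4×112.5 = 611.35
Denominator: √[(26325.4 − 25090.56)(13002.35 − 12656.25)] = √[1234.84 × 346.1] = 653.7416
r = 611.35 / 653.7416 ≈ 0.935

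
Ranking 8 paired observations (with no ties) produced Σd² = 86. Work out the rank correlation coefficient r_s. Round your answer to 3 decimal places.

ρ = 1 − 6Σd² / [n(n²−1)] = 1 − 6×86 / (8×63)
  = 1 − 516/504 = 1 − 1.0238 ≈ -0.024

-0.024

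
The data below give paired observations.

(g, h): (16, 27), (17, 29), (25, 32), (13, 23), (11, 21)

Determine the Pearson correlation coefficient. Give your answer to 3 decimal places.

n = 5, Σg = 82, Σh = 132, Σg² = 1460, Σh² = 3564, Σgh = 2255
nΣgh − ΣgΣh = 11275 − 10824 = 451
nΣg² − (Σg)² = 7300 − 6724 = 576; nΣh² − (Σh)² = 17820 − 17424 = 396
r = 451 / √(576 × 396) = 451 / 477.5940 ≈ 0.944

0.944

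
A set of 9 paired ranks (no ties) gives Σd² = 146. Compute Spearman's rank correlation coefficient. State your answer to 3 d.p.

ρ = 1 − 6Σd² / [n(n²−1)] = 1 − 6×146 / (9×80)
  = 1 − 876/720 = 1 − 1.2167 ≈ -0.217

-0.217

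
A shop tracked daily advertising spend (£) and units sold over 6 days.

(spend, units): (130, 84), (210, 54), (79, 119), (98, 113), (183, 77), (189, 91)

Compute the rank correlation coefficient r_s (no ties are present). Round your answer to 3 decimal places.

-0.829

Rank spend: 3, 6, 1, 2, 4, 5
Rank units: 3, 1, 6, 5, 2, 4
d = rank(spend) − rank(units): 0, 5, -5, -3, 2, 1; Σd² = 64
ρ = 1 − 6Σd² / [n(n²−1)] = 1 − 6×64 / (6×35) = 1 − 384/210 ≈ -0.829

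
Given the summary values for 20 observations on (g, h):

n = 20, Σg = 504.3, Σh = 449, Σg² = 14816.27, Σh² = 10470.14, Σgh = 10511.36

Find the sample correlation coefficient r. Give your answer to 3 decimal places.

-0.895

r = (nΣgh − ΣgΣh) / √[(nΣg² − (Σg)²)(nΣh² − (Σh)²)]
Numerator: 20×10511.36 − 504.3×449 = -16203.5
Denominator: √[(296325.4 − 254318.49)(209402.8 − 201601)] = √[42006.91 × 7801.8] = 18103.3011
r = -16203.5 / 18103.3011 ≈ -0.895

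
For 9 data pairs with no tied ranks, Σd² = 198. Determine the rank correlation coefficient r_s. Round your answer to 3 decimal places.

-0.650

ρ = 1 − 6Σd² / [n(n²−1)] = 1 − 6×198 / (9×80)
  = 1 − 1188/720 = 1 − 1.6500 ≈ -0.650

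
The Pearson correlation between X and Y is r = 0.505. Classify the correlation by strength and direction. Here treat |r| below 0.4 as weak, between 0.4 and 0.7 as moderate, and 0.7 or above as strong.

r = 0.505 > 0 so the relationship is positive.
|r| = 0.505, which falls in the moderate range.

moderate positive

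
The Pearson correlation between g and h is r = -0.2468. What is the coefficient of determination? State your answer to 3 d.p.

0.061

r² = (-0.2468)² = 0.061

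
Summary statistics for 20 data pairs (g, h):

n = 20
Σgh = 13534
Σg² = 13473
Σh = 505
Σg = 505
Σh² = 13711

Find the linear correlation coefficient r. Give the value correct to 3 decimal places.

0.940

r = (nΣgh − ΣgΣh) / √[(nΣg² − (Σg)²)(nΣh² − (Σh)²)]
Numerator: 20×13534 − 505×505 = 15655
Denominator: √[(269460 − 255025)(274220 − 255025)] = √[14435 × 19195] = 16645.7149
r = 15655 / 16645.7149 ≈ 0.940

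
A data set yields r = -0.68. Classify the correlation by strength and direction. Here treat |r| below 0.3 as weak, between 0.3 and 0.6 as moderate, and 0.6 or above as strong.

strong negative

r = -0.68 < 0 so the relationship is negative.
|r| = 0.68, which falls in the strong range.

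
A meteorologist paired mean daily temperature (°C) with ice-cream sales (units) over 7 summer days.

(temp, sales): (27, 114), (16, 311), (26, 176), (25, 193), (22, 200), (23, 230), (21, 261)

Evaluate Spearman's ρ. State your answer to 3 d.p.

Rank temp: 7, 1, 6, 5, 3, 4, 2
Rank sales: 1, 7, 2, 3, 4, 5, 6
d = rank(temp) − rank(sales): 6, -6, 4, 2, -1, -1, -4; Σd² = 110
ρ = 1 − 6Σd² / [n(n²−1)] = 1 − 6×110 / (7×48) = 1 − 660/336 ≈ -0.964

-0.964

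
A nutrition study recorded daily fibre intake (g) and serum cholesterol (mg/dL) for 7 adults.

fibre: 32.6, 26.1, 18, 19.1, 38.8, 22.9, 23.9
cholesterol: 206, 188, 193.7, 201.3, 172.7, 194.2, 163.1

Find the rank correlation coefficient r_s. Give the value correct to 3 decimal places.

-0.214

Rank fibre: 6, 5, 1, 2, 7, 3, 4
Rank cholesterol: 7, 3, 4, 6, 2, 5, 1
d = rank(fibre) − rank(cholesterol): -1, 2, -3, -4, 5, -2, 3; Σd² = 68
ρ = 1 − 6Σd² / [n(n²−1)] = 1 − 6×68 / (7×48) = 1 − 408/336 ≈ -0.214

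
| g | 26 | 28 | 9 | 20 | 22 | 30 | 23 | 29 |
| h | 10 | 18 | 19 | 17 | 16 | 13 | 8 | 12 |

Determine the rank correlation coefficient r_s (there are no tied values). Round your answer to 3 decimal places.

-0.429

Rank g: 5, 6, 1, 2, 3, 8, 4, 7
Rank h: 2, 7, 8, 6, 5, 4, 1, 3
d = rank(g) − rank(h): 3, -1, -7, -4, -2, 4, 3, 4; Σd² = 120
ρ = 1 − 6Σd² / [n(n²−1)] = 1 − 6×120 / (8×63) = 1 − 720/504 ≈ -0.429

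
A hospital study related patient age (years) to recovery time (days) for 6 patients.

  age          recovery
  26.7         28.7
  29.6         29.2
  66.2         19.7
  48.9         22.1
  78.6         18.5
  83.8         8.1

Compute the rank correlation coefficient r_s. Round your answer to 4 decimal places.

Rank age: 1, 2, 4, 3, 5, 6
Rank recovery: 5, 6, 3, 4, 2, 1
d = rank(age) − rank(recovery): -4, -4, 1, -1, 3, 5; Σd² = 68
ρ = 1 − 6Σd² / [n(n²−1)] = 1 − 6×68 / (6×35) = 1 − 408/210 ≈ -0.9429

-0.9429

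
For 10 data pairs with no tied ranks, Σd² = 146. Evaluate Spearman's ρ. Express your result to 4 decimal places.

0.1152

ρ = 1 − 6Σd² / [n(n²−1)] = 1 − 6×146 / (10×99)
  = 1 − 876/990 = 1 − 0.88485 ≈ 0.1152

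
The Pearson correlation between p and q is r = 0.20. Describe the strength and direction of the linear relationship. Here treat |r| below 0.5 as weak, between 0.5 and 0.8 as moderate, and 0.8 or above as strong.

weak positive

r = 0.20 > 0 so the relationship is positive.
|r| = 0.20, which falls in the weak range.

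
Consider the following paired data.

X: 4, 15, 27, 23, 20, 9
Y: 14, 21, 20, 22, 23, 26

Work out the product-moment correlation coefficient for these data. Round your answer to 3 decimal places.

n = 6, ΣX = 98, ΣY = 126, ΣX² = 1980, ΣY² = 2726, ΣXY = 2111
nΣXY − ΣXΣY = 12666 − 12348 = 318
nΣX² − (ΣX)² = 11880 − 9604 = 2276; nΣY² − (ΣY)² = 16356 − 15876 = 480
r = 318 / √(2276 × 480) = 318 / 1045.2177 ≈ 0.304

0.304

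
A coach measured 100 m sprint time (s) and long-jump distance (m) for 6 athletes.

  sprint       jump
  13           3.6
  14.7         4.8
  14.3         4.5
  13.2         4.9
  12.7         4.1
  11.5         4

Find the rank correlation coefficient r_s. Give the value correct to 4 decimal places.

Rank sprint: 3, 6, 5, 4, 2, 1
Rank jump: 1, 5, 4, 6, 3, 2
d = rank(sprint) − rank(jump): 2, 1, 1, -2, -1, -1; Σd² = 12
ρ = 1 − 6Σd² / [n(n²−1)] = 1 − 6×12 / (6×35) = 1 − 72/210 ≈ 0.6571

0.6571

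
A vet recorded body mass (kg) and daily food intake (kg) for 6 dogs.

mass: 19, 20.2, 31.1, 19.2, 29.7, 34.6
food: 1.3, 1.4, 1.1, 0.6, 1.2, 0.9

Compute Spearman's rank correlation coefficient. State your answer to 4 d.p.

-0.3143

Rank mass: 1, 3, 5, 2, 4, 6
Rank food: 5, 6, 3, 1, 4, 2
d = rank(mass) − rank(food): -4, -3, 2, 1, 0, 4; Σd² = 46
ρ = 1 − 6Σd² / [n(n²−1)] = 1 − 6×46 / (6×35) = 1 − 276/210 ≈ -0.3143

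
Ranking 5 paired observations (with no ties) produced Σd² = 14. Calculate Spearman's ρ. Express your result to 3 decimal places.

ρ = 1 − 6Σd² / [n(n²−1)] = 1 − 6×14 / (5×24)
  = 1 − 84/120 = 1 − 0.7000 ≈ 0.300

0.300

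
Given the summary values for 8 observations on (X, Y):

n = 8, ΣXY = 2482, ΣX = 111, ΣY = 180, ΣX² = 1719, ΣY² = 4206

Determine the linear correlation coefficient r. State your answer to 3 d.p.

r = (nΣXY − ΣXΣY) / √[(nΣX² − (ΣX)²)(nΣY² − (ΣY)²)]
Numerator: 8×2482 − 111×180 = -124
Denominator: √[(13752 − 12321)(33648 − 32400)] = √[1431 × 1248] = 1336.3712
r = -124 / 1336.3712 ≈ -0.093

-0.093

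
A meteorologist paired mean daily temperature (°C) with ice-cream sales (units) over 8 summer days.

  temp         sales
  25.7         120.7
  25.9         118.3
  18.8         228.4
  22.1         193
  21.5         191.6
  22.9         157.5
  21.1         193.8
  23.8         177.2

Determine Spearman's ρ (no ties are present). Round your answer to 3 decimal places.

-0.952

Rank temp: 7, 8, 1, 4, 3, 5, 2, 6
Rank sales: 2, 1, 8, 6, 5, 3, 7, 4
d = rank(temp) − rank(sales): 5, 7, -7, -2, -2, 2, -5, 2; Σd² = 164
ρ = 1 − 6Σd² / [n(n²−1)] = 1 − 6×164 / (8×63) = 1 − 984/504 ≈ -0.952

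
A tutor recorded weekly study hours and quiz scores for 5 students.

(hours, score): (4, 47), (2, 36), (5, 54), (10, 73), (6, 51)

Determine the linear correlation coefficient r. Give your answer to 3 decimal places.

n = 5, Σx = 27, Σy = 261, Σx² = 181, Σy² = 14351, Σxy = 1566
nΣxy − ΣxΣy = 7830 − 7047 = 783
nΣx² − (Σx)² = 905 − 729 = 176; nΣy² − (Σy)² = 71755 − 68121 = 3634
r = 783 / √(176 × 3634) = 783 / 799.7400 ≈ 0.979

0.979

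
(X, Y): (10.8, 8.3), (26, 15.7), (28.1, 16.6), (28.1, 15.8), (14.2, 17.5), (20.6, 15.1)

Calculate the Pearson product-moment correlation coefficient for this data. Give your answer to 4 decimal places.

n = 6, ΣX = 127.8, ΣY = 89, ΣX² = 2997.86, ΣY² = 1374.84, ΣXY = 1967.84
nΣXY − ΣXΣY = 11807.04 − 11374.2 = 432.84
nΣX² − (ΣX)² = 17987.16 − 16332.84 = 1654.32; nΣY² − (ΣY)² = 8249.04 − 7921 = 328.04
r = 432.84 / √(1654.32 × 328.04) = 432.84 / 736.6703 ≈ 0.5876

0.5876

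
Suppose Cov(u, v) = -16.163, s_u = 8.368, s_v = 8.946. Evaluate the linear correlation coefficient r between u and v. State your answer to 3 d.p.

-0.216

r = Cov(u,v) / (s_u · s_v) = -16.163 / (8.368 × 8.946)
  = -16.163 / 74.8601 ≈ -0.216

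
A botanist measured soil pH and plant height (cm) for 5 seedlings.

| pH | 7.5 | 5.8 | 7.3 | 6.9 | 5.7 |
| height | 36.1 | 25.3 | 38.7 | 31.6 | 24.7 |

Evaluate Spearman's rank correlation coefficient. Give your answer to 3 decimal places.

0.900

Rank pH: 5, 2, 4, 3, 1
Rank height: 4, 2, 5, 3, 1
d = rank(pH) − rank(height): 1, 0, -1, 0, 0; Σd² = 2
ρ = 1 − 6Σd² / [n(n²−1)] = 1 − 6×2 / (5×24) = 1 − 12/120 ≈ 0.900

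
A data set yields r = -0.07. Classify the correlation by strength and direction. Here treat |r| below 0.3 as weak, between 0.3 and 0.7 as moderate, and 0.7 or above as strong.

r = -0.07 < 0 so the relationship is negative.
|r| = 0.07, which falls in the weak range.

weak negative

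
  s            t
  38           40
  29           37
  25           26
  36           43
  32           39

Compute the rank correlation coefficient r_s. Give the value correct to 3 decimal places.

Rank s: 5, 2, 1, 4, 3
Rank t: 4, 2, 1, 5, 3
d = rank(s) − rank(t): 1, 0, 0, -1, 0; Σd² = 2
ρ = 1 − 6Σd² / [n(n²−1)] = 1 − 6×2 / (5×24) = 1 − 12/120 ≈ 0.900

0.900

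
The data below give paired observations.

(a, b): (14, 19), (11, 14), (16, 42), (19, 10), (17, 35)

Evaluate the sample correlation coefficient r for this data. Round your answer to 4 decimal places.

n = 5, Σa = 77, Σb = 120, Σa² = 1223, Σb² = 3646, Σab = 1877
nΣab − ΣaΣb = 9385 − 9240 = 145
nΣa² − (Σa)² = 6115 − 5929 = 186; nΣb² − (Σb)² = 18230 − 14400 = 3830
r = 145 / √(186 × 3830) = 145 / 844.0261 ≈ 0.1718

0.1718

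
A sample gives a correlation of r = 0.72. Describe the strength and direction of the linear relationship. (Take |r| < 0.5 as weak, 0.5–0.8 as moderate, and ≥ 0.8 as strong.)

moderate positive

r = 0.72 > 0 so the relationship is positive.
|r| = 0.72, which falls in the moderate range.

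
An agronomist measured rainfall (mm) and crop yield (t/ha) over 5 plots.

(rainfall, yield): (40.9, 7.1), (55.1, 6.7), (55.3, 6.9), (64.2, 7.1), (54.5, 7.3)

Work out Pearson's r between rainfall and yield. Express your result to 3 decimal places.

n = 5, Σx = 270, Σy = 35.1, Σx² = 14858.8, Σy² = 246.61, Σxy = 1894.8
nΣxy − ΣxΣy = 9474 − 9477 = -3
nΣx² − (Σx)² = 74294 − 72900 = 1394; nΣy² − (Σy)² = 1233.05 − 1232.01 = 1.04
r = -3 / √(1394 × 1.04) = -3 / 38.0757 ≈ -0.079

-0.079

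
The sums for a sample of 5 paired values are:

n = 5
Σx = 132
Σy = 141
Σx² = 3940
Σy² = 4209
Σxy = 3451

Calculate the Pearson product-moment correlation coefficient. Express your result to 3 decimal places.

-0.834

r = (nΣxy − ΣxΣy) / √[(nΣx² − (Σx)²)(nΣy² − (Σy)²)]
Numerator: 5×3451 − 132×141 = -1357
Denominator: √[(19700 − 17424)(21045 − 19881)] = √[2276 × 1164] = 1627.6560
r = -1357 / 1627.6560 ≈ -0.834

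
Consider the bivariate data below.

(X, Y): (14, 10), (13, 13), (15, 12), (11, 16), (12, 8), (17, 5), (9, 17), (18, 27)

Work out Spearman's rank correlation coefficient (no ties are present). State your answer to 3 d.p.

Rank X: 5, 4, 6, 2, 3, 7, 1, 8
Rank Y: 3, 5, 4, 6, 2, 1, 7, 8
d = rank(X) − rank(Y): 2, -1, 2, -4, 1, 6, -6, 0; Σd² = 98
ρ = 1 − 6Σd² / [n(n²−1)] = 1 − 6×98 / (8×63) = 1 − 588/504 ≈ -0.167

-0.167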